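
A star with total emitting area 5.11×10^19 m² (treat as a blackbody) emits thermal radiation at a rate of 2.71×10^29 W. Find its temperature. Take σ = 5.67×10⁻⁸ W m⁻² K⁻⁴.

From P = σAT⁴, T = (P / σA)^(1/4) = (2.71×10^29 / (5.67×10⁻⁸ × 5.11×10^19))^(1/4).
T = (9.35×10^16)^(1/4) = 17500 K.

T ≈ 17500 K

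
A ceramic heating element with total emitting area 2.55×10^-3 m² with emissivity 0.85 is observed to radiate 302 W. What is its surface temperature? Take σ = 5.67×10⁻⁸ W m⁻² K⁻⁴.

T ≈ 1250 K

From P = εσAT⁴, T = (P / εσA)^(1/4) = (302 / (0.85 × 5.67×10⁻⁸ × 2.55×10^-3))^(1/4).
T = (2.46×10^12)^(1/4) = 1250 K.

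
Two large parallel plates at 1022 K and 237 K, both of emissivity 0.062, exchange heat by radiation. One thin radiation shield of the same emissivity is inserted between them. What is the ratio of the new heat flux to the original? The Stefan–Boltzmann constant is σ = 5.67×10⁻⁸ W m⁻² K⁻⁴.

ratio ≈ 0.500

With N identical shields there are N+1 = 2 gaps in series, each with the same radiative resistance, so the flux falls to 1/(N+1) of its unshielded value.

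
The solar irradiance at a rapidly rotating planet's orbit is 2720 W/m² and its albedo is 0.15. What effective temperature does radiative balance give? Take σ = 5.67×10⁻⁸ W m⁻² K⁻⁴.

Power absorbed = (1−a)S·πR²; power emitted = 4πR²σT⁴. Equating and cancelling πR²:
T = ((1−a)S / 4σ)^(1/4) = (2310 / (4 × 5.67×10⁻⁸))^(1/4) = (1.02×10^10)^(1/4).
T = 318 K.

T ≈ 318 K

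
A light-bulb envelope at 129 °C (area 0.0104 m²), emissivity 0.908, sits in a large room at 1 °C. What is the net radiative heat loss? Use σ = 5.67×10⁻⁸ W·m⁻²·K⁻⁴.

Q ≈ 11.0 W

Convert: 129 °C = 402 K; 1 °C = 274 K.
Q = εσA(T⁴ − T_s⁴). T⁴ − T_s⁴ = (402)⁴ − (274)⁴ = 2.61×10^10 − 5.64×10^9 = 2.05×10^10 K⁴.
Q = 0.908 × 5.67×10⁻⁸ × 0.0104 × 2.05×10^10 = 11.0 W.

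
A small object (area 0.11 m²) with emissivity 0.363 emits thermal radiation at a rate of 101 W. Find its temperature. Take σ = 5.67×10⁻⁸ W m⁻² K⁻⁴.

T ≈ 460 K

From P = εσAT⁴, T = (P / εσA)^(1/4) = (101 / (0.363 × 5.67×10⁻⁸ × 0.110))^(1/4).
T = (4.46×10^10)^(1/4) = 460 K.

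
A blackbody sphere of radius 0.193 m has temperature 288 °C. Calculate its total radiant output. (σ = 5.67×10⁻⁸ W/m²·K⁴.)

A = 4πr² = 4π × (0.193)² = 0.468 m².
288 °C = 561 K.
P = σAT⁴ = 5.67×10⁻⁸ × 0.468 × (561)⁴ = 5.67×10⁻⁸ × 0.468 × 9.90×10^10.
P = 2630 W.

P ≈ 2630 W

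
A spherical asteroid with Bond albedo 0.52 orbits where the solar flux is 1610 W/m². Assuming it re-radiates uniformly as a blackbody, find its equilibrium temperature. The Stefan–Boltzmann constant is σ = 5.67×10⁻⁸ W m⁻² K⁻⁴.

Power absorbed = (1−a)S·πR²; power emitted = 4πR²σT⁴. Equating and cancelling πR²:
T = ((1−a)S / 4σ)^(1/4) = (773 / (4 × 5.67×10⁻⁸))^(1/4) = (3.41×10^9)^(1/4).
T = 242 K.

T ≈ 242 K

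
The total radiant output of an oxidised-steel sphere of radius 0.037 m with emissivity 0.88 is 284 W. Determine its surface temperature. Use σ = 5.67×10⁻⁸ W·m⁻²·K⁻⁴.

T ≈ 758 K

A = 4πr² = 4π × (0.037)² = 0.0172 m².
From P = εσAT⁴, T = (P / εσA)^(1/4) = (284 / (0.88 × 5.67×10⁻⁸ × 0.0172))^(1/4).
T = (3.31×10^11)^(1/4) = 758 K.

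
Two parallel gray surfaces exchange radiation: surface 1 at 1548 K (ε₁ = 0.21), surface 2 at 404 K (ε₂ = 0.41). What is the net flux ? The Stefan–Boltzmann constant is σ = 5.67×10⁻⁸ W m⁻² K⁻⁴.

For two large parallel gray plates, q = σ(T₁⁴ − T₂⁴) / (1/ε₁ + 1/ε₂ − 1).
1/ε₁ + 1/ε₂ − 1 = 1/0.21 + 1/0.41 − 1 = 6.201.
T₁⁴ − T₂⁴ = 5.74×10^12 − 2.66×10^10 = 5.72×10^12 K⁴.
q = 5.67×10⁻⁸ × 5.72×10^12 / 6.201 = 52300 W/m².

q ≈ 52300 W/m²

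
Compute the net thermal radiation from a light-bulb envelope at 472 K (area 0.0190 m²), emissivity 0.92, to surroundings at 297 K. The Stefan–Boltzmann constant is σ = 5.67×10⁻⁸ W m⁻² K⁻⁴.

Q ≈ 41.5 W

Q = εσA(T⁴ − T_s⁴). T⁴ − T_s⁴ = (472)⁴ − (297)⁴ = 4.96×10^10 − 7.78×10^9 = 4.19×10^10 K⁴.
Q = 0.92 × 5.67×10⁻⁸ × 0.0190 × 4.19×10^10 = 41.5 W.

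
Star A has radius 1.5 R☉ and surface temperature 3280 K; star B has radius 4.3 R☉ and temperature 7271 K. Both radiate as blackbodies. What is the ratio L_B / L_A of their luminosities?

L_B/L_A ≈ 198

L = 4πR²σT⁴ ∝ R²T⁴, so L_B/L_A = (4.3/1.5)² × (7271/3280)⁴ = 8.22 × 24.1 = 198.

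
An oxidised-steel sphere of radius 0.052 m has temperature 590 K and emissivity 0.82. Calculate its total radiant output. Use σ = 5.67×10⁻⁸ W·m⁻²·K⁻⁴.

A = 4πr² = 4π × (0.052)² = 0.0340 m².
P = εσAT⁴ = 0.82 × 5.67×10⁻⁸ × 0.0340 × (590)⁴ = 0.82 × 5.67×10⁻⁸ × 0.0340 × 1.21×10^11.
P = 191 W.

P ≈ 191 W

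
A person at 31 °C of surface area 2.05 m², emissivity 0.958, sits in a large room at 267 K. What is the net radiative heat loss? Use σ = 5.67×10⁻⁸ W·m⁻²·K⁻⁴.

Convert: 31 °C = 304 K.
Q = εσA(T⁴ − T_s⁴). T⁴ − T_s⁴ = (304)⁴ − (267)⁴ = 8.54×10^9 − 5.08×10^9 = 3.46×10^9 K⁴.
Q = 0.958 × 5.67×10⁻⁸ × 2.05 × 3.46×10^9 = 385 W.

Q ≈ 385 W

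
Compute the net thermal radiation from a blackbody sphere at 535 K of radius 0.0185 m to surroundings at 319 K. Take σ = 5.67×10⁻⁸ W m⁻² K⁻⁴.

Q ≈ 17.5 W

A = 4πr² = 4π × (0.0185)² = 4.30×10^-3 m².
Q = σA(T⁴ − T_s⁴). T⁴ − T_s⁴ = (535)⁴ − (319)⁴ = 8.19×10^10 − 1.04×10^10 = 7.16×10^10 K⁴.
Q = 5.67×10⁻⁸ × 4.30×10^-3 × 7.16×10^10 = 17.5 W.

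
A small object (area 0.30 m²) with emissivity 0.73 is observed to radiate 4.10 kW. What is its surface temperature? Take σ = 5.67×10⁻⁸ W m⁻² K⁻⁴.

T ≈ 758 K

From P = εσAT⁴, T = (P / εσA)^(1/4) = (4100 / (0.73 × 5.67×10⁻⁸ × 0.300))^(1/4).
T = (3.30×10^11)^(1/4) = 758 K.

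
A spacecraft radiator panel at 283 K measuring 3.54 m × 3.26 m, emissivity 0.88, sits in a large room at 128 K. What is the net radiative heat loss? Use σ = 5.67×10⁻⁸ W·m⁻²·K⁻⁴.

A = 3.54 × 3.26 = 11.5 m².
Q = εσA(T⁴ − T_s⁴). T⁴ − T_s⁴ = (283)⁴ − (128)⁴ = 6.41×10^9 − 2.68×10^8 = 6.15×10^9 K⁴.
Q = 0.88 × 5.67×10⁻⁸ × 11.5 × 6.15×10^9 = 3540 W.

Q ≈ 3540 W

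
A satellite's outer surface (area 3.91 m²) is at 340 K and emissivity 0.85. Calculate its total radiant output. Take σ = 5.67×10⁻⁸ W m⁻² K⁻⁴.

P ≈ 2520 W

P = εσAT⁴ = 0.85 × 5.67×10⁻⁸ × 3.91 × (340)⁴ = 0.85 × 5.67×10⁻⁸ × 3.91 × 1.34×10^10.
P = 2520 W.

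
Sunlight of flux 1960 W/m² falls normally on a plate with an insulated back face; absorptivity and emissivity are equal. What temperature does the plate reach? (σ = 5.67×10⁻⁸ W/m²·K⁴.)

T ≈ 431 K

Absorbed flux αS = emitted flux εσT⁴ (one radiating face); with α = ε, T = (S/σ)^(1/4).
T = (1960 / 5.67×10⁻⁸)^(1/4) = (3.46×10^10)^(1/4).
T = 431 K.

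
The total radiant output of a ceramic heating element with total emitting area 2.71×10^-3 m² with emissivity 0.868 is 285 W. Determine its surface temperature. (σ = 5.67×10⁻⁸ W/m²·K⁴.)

T ≈ 1210 K

From P = εσAT⁴, T = (P / εσA)^(1/4) = (285 / (0.868 × 5.67×10⁻⁸ × 2.71×10^-3))^(1/4).
T = (2.14×10^12)^(1/4) = 1210 K.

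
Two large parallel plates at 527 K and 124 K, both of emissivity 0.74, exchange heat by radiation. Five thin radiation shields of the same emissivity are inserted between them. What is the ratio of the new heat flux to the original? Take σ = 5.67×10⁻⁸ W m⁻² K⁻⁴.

ratio ≈ 0.167

With N identical shields there are N+1 = 6 gaps in series, each with the same radiative resistance, so the flux falls to 1/(N+1) of its unshielded value.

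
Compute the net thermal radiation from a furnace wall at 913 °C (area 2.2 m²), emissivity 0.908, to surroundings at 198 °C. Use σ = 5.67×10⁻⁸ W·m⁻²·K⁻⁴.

Q ≈ 2.19×10^5 W

Convert: 913 °C = 1186 K; 198 °C = 471 K.
Q = εσA(T⁴ − T_s⁴). T⁴ − T_s⁴ = (1186)⁴ − (471)⁴ = 1.98×10^12 − 4.92×10^10 = 1.93×10^12 K⁴.
Q = 0.908 × 5.67×10⁻⁸ × 2.20 × 1.93×10^12 = 2.19×10^5 W.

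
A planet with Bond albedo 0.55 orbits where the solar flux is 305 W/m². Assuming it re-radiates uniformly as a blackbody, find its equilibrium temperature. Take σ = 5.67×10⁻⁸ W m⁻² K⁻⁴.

T ≈ 157 K

Power absorbed = (1−a)S·πR²; power emitted = 4πR²σT⁴. Equating and cancelling πR²:
T = ((1−a)S / 4σ)^(1/4) = (137 / (4 × 5.67×10⁻⁸))^(1/4) = (6.05×10^8)^(1/4).
T = 157 K.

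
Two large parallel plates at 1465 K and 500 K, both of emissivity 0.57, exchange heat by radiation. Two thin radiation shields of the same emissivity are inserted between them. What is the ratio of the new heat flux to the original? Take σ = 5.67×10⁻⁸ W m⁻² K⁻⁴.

ratio ≈ 0.333

With N identical shields there are N+1 = 3 gaps in series, each with the same radiative resistance, so the flux falls to 1/(N+1) of its unshielded value.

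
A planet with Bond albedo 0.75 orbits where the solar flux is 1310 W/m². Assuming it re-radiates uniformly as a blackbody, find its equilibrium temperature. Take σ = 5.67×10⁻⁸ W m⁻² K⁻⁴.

T ≈ 195 K

Power absorbed = (1−a)S·πR²; power emitted = 4πR²σT⁴. Equating and cancelling πR²:
T = ((1−a)S / 4σ)^(1/4) = (328 / (4 × 5.67×10⁻⁸))^(1/4) = (1.44×10^9)^(1/4).
T = 195 K.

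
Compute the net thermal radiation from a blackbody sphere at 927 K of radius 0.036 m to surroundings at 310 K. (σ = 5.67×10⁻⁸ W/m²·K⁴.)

A = 4πr² = 4π × (0.036)² = 0.0163 m².
Q = σA(T⁴ − T_s⁴). T⁴ − T_s⁴ = (927)⁴ − (310)⁴ = 7.38×10^11 − 9.24×10^9 = 7.29×10^11 K⁴.
Q = 5.67×10⁻⁸ × 0.0163 × 7.29×10^11 = 673 W.

Q ≈ 673 W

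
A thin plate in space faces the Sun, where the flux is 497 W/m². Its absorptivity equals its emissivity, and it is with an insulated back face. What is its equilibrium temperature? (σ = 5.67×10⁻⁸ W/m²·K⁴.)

T ≈ 306 K

Absorbed flux αS = emitted flux εσT⁴ (one radiating face); with α = ε, T = (S/σ)^(1/4).
T = (497 / 5.67×10⁻⁸)^(1/4) = (8.77×10^9)^(1/4).
T = 306 K.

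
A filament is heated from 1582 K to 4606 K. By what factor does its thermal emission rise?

ratio ≈ 71.9

P ∝ T⁴, so the ratio is (4606/1582)⁴ = (2.912)⁴ = 71.9.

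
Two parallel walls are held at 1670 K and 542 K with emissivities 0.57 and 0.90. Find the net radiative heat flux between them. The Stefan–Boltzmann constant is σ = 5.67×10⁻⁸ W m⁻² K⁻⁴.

For two large parallel gray plates, q = σ(T₁⁴ − T₂⁴) / (1/ε₁ + 1/ε₂ − 1).
1/ε₁ + 1/ε₂ − 1 = 1/0.57 + 1/0.90 − 1 = 1.865.
T₁⁴ − T₂⁴ = 7.78×10^12 − 8.63×10^10 = 7.69×10^12 K⁴.
q = 5.67×10⁻⁸ × 7.69×10^12 / 1.865 = 2.34×10^5 W/m².

q ≈ 2.34×10^5 W/m²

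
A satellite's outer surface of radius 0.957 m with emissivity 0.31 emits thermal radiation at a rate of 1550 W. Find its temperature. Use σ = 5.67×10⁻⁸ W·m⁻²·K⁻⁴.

T ≈ 296 K

A = 4πr² = 4π × (0.957)² = 11.5 m².
From P = εσAT⁴, T = (P / εσA)^(1/4) = (1550 / (0.31 × 5.67×10⁻⁸ × 11.5))^(1/4).
T = (7.66×10^9)^(1/4) = 296 K.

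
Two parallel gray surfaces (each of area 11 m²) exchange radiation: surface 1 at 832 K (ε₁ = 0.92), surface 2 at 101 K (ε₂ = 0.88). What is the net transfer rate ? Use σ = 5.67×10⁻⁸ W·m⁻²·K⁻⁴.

Q ≈ 2.44×10^5 W

For two large parallel gray plates, q = σ(T₁⁴ − T₂⁴) / (1/ε₁ + 1/ε₂ − 1).
1/ε₁ + 1/ε₂ − 1 = 1/0.92 + 1/0.88 − 1 = 1.223.
T₁⁴ − T₂⁴ = 4.79×10^11 − 1.04×10^8 = 4.79×10^11 K⁴.
q = 5.67×10⁻⁸ × 4.79×10^11 / 1.223 = 22200 W/m².
Q = q·A = 22200 × 11 = 2.44×10^5 W.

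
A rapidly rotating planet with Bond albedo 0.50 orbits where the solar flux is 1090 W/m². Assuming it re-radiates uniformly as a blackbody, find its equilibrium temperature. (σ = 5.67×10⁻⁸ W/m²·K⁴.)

T ≈ 221 K

Power absorbed = (1−a)S·πR²; power emitted = 4πR²σT⁴. Equating and cancelling πR²:
T = ((1−a)S / 4σ)^(1/4) = (545 / (4 × 5.67×10⁻⁸))^(1/4) = (2.40×10^9)^(1/4).
T = 221 K.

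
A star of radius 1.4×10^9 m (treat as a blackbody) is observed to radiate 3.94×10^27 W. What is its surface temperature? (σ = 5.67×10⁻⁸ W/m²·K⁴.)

T ≈ 7290 K

A = 4πr² = 4π × (1.4×10^9)² = 2.46×10^19 m².
From P = σAT⁴, T = (P / σA)^(1/4) = (3.94×10^27 / (5.67×10⁻⁸ × 2.46×10^19))^(1/4).
T = (2.82×10^15)^(1/4) = 7290 K.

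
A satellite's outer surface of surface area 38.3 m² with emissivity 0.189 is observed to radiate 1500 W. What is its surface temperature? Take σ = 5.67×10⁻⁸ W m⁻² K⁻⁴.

T ≈ 246 K

From P = εσAT⁴, T = (P / εσA)^(1/4) = (1500 / (0.189 × 5.67×10⁻⁸ × 38.3))^(1/4).
T = (3.65×10^9)^(1/4) = 246 K.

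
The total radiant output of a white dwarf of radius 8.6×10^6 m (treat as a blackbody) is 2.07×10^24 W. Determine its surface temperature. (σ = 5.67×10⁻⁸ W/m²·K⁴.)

A = 4πr² = 4π × (8.6×10^6)² = 9.29×10^14 m².
From P = σAT⁴, T = (P / σA)^(1/4) = (2.07×10^24 / (5.67×10⁻⁸ × 9.29×10^14))^(1/4).
T = (3.93×10^16)^(1/4) = 14100 K.

T ≈ 14100 K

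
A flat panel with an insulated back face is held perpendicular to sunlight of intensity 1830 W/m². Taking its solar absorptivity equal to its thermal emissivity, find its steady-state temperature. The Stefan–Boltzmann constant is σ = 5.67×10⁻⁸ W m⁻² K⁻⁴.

T ≈ 424 K

Absorbed flux αS = emitted flux εσT⁴ (one radiating face); with α = ε, T = (S/σ)^(1/4).
T = (1830 / 5.67×10⁻⁸)^(1/4) = (3.23×10^10)^(1/4).
T = 424 K.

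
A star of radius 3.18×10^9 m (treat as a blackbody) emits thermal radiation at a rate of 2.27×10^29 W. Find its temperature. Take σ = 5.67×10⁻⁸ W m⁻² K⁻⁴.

T ≈ 13300 K

A = 4πr² = 4π × (3.18×10^9)² = 1.27×10^20 m².
From P = σAT⁴, T = (P / σA)^(1/4) = (2.27×10^29 / (5.67×10⁻⁸ × 1.27×10^20))^(1/4).
T = (3.15×10^16)^(1/4) = 13300 K.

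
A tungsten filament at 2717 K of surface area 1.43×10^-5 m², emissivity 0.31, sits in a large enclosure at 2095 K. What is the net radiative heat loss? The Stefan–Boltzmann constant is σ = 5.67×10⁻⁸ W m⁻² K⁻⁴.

Q = εσA(T⁴ − T_s⁴). T⁴ − T_s⁴ = (2717)⁴ − (2095)⁴ = 5.45×10^13 − 1.93×10^13 = 3.52×10^13 K⁴.
Q = 0.31 × 5.67×10⁻⁸ × 1.43×10^-5 × 3.52×10^13 = 8.86 W.

Q ≈ 8.86 W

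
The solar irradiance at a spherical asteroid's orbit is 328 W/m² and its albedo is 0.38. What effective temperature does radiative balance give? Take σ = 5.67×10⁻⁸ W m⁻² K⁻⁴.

T ≈ 173 K

Power absorbed = (1−a)S·πR²; power emitted = 4πR²σT⁴. Equating and cancelling πR²:
T = ((1−a)S / 4σ)^(1/4) = (203 / (4 × 5.67×10⁻⁸))^(1/4) = (8.97×10^8)^(1/4).
T = 173 K.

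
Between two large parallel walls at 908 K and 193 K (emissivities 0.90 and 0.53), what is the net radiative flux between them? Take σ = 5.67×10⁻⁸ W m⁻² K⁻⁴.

q ≈ 19300 W/m²

For two large parallel gray plates, q = σ(T₁⁴ − T₂⁴) / (1/ε₁ + 1/ε₂ − 1).
1/ε₁ + 1/ε₂ − 1 = 1/0.90 + 1/0.53 − 1 = 1.998.
T₁⁴ − T₂⁴ = 6.80×10^11 − 1.39×10^9 = 6.78×10^11 K⁴.
q = 5.67×10⁻⁸ × 6.78×10^11 / 1.998 = 19300 W/m².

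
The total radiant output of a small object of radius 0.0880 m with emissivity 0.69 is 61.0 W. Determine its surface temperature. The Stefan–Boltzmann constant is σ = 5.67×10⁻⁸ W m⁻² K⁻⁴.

T ≈ 356 K

A = 4πr² = 4π × (0.0880)² = 0.0973 m².
From P = εσAT⁴, T = (P / εσA)^(1/4) = (61.0 / (0.69 × 5.67×10⁻⁸ × 0.0973))^(1/4).
T = (1.60×10^10)^(1/4) = 356 K.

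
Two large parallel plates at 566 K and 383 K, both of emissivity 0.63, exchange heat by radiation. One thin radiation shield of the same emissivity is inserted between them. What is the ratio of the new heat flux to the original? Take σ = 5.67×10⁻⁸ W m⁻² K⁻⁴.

ratio ≈ 0.500

With N identical shields there are N+1 = 2 gaps in series, each with the same radiative resistance, so the flux falls to 1/(N+1) of its unshielded value.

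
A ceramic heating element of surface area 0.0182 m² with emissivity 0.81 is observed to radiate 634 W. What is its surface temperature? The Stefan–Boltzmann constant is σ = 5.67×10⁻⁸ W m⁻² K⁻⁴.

T ≈ 933 K

From P = εσAT⁴, T = (P / εσA)^(1/4) = (634 / (0.81 × 5.67×10⁻⁸ × 0.0182))^(1/4).
T = (7.58×10^11)^(1/4) = 933 K.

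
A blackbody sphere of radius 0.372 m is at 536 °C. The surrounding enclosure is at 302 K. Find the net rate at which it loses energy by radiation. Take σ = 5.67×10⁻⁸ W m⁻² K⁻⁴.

Q ≈ 41400 W

A = 4πr² = 4π × (0.372)² = 1.74 m².
Convert: 536 °C = 809 K.
Q = σA(T⁴ − T_s⁴). T⁴ − T_s⁴ = (809)⁴ − (302)⁴ = 4.28×10^11 − 8.32×10^9 = 4.20×10^11 K⁴.
Q = 5.67×10⁻⁸ × 1.74 × 4.20×10^11 = 41400 W.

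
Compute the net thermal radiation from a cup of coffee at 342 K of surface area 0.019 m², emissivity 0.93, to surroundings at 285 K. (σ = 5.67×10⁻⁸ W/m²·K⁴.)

Q ≈ 7.10 W

Q = εσA(T⁴ − T_s⁴). T⁴ − T_s⁴ = (342)⁴ − (285)⁴ = 1.37×10^10 − 6.60×10^9 = 7.08×10^9 K⁴.
Q = 0.93 × 5.67×10⁻⁸ × 0.0190 × 7.08×10^9 = 7.10 W.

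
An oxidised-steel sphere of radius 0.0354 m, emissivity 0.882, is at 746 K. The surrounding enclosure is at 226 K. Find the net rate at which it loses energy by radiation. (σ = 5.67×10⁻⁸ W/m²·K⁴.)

A = 4πr² = 4π × (0.0354)² = 0.0157 m².
Q = εσA(T⁴ − T_s⁴). T⁴ − T_s⁴ = (746)⁴ − (226)⁴ = 3.10×10^11 − 2.61×10^9 = 3.07×10^11 K⁴.
Q = 0.882 × 5.67×10⁻⁸ × 0.0157 × 3.07×10^11 = 242 W.

Q ≈ 242 W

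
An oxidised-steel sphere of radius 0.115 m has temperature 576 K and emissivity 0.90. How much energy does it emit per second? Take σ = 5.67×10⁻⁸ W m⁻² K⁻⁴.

A = 4πr² = 4π × (0.115)² = 0.166 m².
Stefan–Boltzmann: P = εσAT⁴ = 0.90 × 5.67×10⁻⁸ × 0.166 × (576)⁴ = 0.90 × 5.67×10⁻⁸ × 0.166 × 1.10×10^11.
P = 934 W.

P ≈ 934 W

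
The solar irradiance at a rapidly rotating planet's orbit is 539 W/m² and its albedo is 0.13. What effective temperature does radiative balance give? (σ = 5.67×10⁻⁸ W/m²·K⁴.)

T ≈ 213 K

Power absorbed = (1−a)S·πR²; power emitted = 4πR²σT⁴. Equating and cancelling πR²:
T = ((1−a)S / 4σ)^(1/4) = (469 / (4 × 5.67×10⁻⁸))^(1/4) = (2.07×10^9)^(1/4).
T = 213 K.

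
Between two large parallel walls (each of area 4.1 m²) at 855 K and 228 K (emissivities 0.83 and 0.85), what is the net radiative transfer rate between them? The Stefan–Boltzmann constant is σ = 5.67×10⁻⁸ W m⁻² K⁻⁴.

Q ≈ 89500 W

For two large parallel gray plates, q = σ(T₁⁴ − T₂⁴) / (1/ε₁ + 1/ε₂ − 1).
1/ε₁ + 1/ε₂ − 1 = 1/0.83 + 1/0.85 − 1 = 1.381.
T₁⁴ − T₂⁴ = 5.34×10^11 − 2.70×10^9 = 5.32×10^11 K⁴.
q = 5.67×10⁻⁸ × 5.32×10^11 / 1.381 = 21800 W/m².
Q = q·A = 21800 × 4.1 = 89500 W.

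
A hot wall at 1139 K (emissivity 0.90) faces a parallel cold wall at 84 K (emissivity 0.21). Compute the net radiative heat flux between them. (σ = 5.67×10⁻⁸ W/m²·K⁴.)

q ≈ 19600 W/m²

For two large parallel gray plates, q = σ(T₁⁴ − T₂⁴) / (1/ε₁ + 1/ε₂ − 1).
1/ε₁ + 1/ε₂ − 1 = 1/0.90 + 1/0.21 − 1 = 4.873.
T₁⁴ − T₂⁴ = 1.68×10^12 − 4.98×10^7 = 1.68×10^12 K⁴.
q = 5.67×10⁻⁸ × 1.68×10^12 / 4.873 = 19600 W/m².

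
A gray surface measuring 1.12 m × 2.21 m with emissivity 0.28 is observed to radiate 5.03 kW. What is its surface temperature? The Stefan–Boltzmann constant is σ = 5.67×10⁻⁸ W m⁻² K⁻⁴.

A = 1.12 × 2.21 = 2.48 m².
From P = εσAT⁴, T = (P / εσA)^(1/4) = (5030 / (0.28 × 5.67×10⁻⁸ × 2.48))^(1/4).
T = (1.28×10^11)^(1/4) = 598 K.

T ≈ 598 K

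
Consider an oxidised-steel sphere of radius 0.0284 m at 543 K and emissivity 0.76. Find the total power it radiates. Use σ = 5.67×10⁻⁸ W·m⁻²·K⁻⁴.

P ≈ 38.0 W

A = 4πr² = 4π × (0.0284)² = 0.0101 m².
P = εσAT⁴ = 0.76 × 5.67×10⁻⁸ × 0.0101 × (543)⁴ = 0.76 × 5.67×10⁻⁸ × 0.0101 × 8.69×10^10.
P = 38.0 W.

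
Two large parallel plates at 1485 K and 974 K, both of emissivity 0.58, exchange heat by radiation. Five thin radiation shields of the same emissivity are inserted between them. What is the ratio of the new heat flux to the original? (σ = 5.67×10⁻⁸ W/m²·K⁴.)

ratio ≈ 0.167

With N identical shields there are N+1 = 6 gaps in series, each with the same radiative resistance, so the flux falls to 1/(N+1) of its unshielded value.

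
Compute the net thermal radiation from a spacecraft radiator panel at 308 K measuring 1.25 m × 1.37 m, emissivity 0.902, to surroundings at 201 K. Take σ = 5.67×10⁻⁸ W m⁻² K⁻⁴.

A = 1.25 × 1.37 = 1.71 m².
Q = εσA(T⁴ − T_s⁴). T⁴ − T_s⁴ = (308)⁴ − (201)⁴ = 9.00×10^9 − 1.63×10^9 = 7.37×10^9 K⁴.
Q = 0.902 × 5.67×10⁻⁸ × 1.71 × 7.37×10^9 = 645 W.

Q ≈ 645 W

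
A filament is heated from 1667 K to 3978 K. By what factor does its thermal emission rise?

ratio ≈ 32.4

P ∝ T⁴, so the ratio is (3978/1667)⁴ = (2.386)⁴ = 32.4.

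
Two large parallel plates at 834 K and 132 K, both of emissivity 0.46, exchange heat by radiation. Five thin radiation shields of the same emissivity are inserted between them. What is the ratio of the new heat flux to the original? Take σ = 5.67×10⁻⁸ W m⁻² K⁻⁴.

With N identical shields there are N+1 = 6 gaps in series, each with the same radiative resistance, so the flux falls to 1/(N+1) of its unshielded value.

ratio ≈ 0.167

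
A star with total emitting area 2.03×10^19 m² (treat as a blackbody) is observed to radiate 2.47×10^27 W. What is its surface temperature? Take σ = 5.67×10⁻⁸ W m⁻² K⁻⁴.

From P = σAT⁴, T = (P / σA)^(1/4) = (2.47×10^27 / (5.67×10⁻⁸ × 2.03×10^19))^(1/4).
T = (2.15×10^15)^(1/4) = 6810 K.

T ≈ 6810 K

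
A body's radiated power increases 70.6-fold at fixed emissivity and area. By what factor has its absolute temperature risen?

factor ≈ 2.90

P ∝ T⁴ ⇒ T ∝ P^(1/4), so T scales by (70.6)^(1/4) = 2.90.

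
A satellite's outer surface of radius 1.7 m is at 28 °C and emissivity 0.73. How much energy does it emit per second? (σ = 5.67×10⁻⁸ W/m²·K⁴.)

P ≈ 12300 W

A = 4πr² = 4π × (1.7)² = 36.3 m².
28 °C = 301 K.
Stefan–Boltzmann: P = εσAT⁴ = 0.73 × 5.67×10⁻⁸ × 36.3 × (301)⁴ = 0.73 × 5.67×10⁻⁸ × 36.3 × 8.21×10^9.
P = 12300 W.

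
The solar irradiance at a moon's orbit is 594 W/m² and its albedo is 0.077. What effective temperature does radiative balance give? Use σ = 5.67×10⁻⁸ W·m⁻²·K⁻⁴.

T ≈ 222 K

Power absorbed = (1−a)S·πR²; power emitted = 4πR²σT⁴. Equating and cancelling πR²:
T = ((1−a)S / 4σ)^(1/4) = (548 / (4 × 5.67×10⁻⁸))^(1/4) = (2.42×10^9)^(1/4).
T = 222 K.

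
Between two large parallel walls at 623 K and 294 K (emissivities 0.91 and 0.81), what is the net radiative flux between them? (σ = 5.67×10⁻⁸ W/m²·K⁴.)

q ≈ 6090 W/m²

For two large parallel gray plates, q = σ(T₁⁴ − T₂⁴) / (1/ε₁ + 1/ε₂ − 1).
1/ε₁ + 1/ε₂ − 1 = 1/0.91 + 1/0.81 − 1 = 1.333.
T₁⁴ − T₂⁴ = 1.51×10^11 − 7.47×10^9 = 1.43×10^11 K⁴.
q = 5.67×10⁻⁸ × 1.43×10^11 / 1.333 = 6090 W/m².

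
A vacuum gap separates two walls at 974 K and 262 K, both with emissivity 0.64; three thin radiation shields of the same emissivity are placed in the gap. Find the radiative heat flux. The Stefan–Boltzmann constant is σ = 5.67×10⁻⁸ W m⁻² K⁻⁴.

q ≈ 5970 W/m²

Each of the 4 gaps contributes resistance (2/ε − 1) = 2/0.64 − 1 = 2.125; total = 8.500.
q = σ(T₁⁴ − T₂⁴) / 8.500 = 5.67×10⁻⁸ × 8.95×10^11 / 8.500 = 5970 W/m².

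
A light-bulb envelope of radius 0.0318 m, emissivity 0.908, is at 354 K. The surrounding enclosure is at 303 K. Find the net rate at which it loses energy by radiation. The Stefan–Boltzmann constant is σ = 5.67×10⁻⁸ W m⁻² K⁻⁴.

A = 4πr² = 4π × (0.0318)² = 0.0127 m².
Q = εσA(T⁴ − T_s⁴). T⁴ − T_s⁴ = (354)⁴ − (303)⁴ = 1.57×10^10 − 8.43×10^9 = 7.28×10^9 K⁴.
Q = 0.908 × 5.67×10⁻⁸ × 0.0127 × 7.28×10^9 = 4.76 W.

Q ≈ 4.76 W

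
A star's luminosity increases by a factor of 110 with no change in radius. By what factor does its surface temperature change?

factor ≈ 3.24

P ∝ T⁴ ⇒ T ∝ P^(1/4), so T scales by (110)^(1/4) = 3.24.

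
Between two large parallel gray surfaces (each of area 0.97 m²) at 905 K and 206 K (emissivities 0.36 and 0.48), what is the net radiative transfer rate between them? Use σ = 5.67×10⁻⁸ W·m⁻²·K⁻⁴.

Q ≈ 9530 W

For two large parallel gray plates, q = σ(T₁⁴ − T₂⁴) / (1/ε₁ + 1/ε₂ − 1).
1/ε₁ + 1/ε₂ − 1 = 1/0.36 + 1/0.48 − 1 = 3.861.
T₁⁴ − T₂⁴ = 6.71×10^11 − 1.80×10^9 = 6.69×10^11 K⁴.
q = 5.67×10⁻⁸ × 6.69×10^11 / 3.861 = 9820 W/m².
Q = q·A = 9820 × 0.97 = 9530 W.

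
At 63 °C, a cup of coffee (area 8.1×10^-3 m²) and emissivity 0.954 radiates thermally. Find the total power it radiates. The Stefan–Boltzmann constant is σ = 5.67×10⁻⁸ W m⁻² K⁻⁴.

63 °C = 336 K.
P = εσAT⁴ = 0.954 × 5.67×10⁻⁸ × 8.10×10^-3 × (336)⁴ = 0.954 × 5.67×10⁻⁸ × 8.10×10^-3 × 1.27×10^10.
P = 5.58 W.

P ≈ 5.58 W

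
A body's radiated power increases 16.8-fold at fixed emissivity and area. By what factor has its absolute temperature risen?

P ∝ T⁴ ⇒ T ∝ P^(1/4), so T scales by (16.8)^(1/4) = 2.02.

factor ≈ 2.02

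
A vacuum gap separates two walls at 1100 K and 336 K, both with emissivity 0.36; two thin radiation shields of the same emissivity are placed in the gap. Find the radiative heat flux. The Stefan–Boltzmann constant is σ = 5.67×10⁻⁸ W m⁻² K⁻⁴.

Each of the 3 gaps contributes resistance (2/ε − 1) = 2/0.36 − 1 = 4.556; total = 13.67.
q = σ(T₁⁴ − T₂⁴) / 13.67 = 5.67×10⁻⁸ × 1.45×10^12 / 13.67 = 6020 W/m².

q ≈ 6020 W/m²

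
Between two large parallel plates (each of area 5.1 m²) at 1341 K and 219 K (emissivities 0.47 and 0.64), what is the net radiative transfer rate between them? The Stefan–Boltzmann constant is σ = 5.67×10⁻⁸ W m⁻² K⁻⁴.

For two large parallel gray plates, q = σ(T₁⁴ − T₂⁴) / (1/ε₁ + 1/ε₂ − 1).
1/ε₁ + 1/ε₂ − 1 = 1/0.47 + 1/0.64 − 1 = 2.690.
T₁⁴ − T₂⁴ = 3.23×10^12 − 2.30×10^9 = 3.23×10^12 K⁴.
q = 5.67×10⁻⁸ × 3.23×10^12 / 2.690 = 68100 W/m².
Q = q·A = 68100 × 5.1 = 3.47×10^5 W.

Q ≈ 3.47×10^5 W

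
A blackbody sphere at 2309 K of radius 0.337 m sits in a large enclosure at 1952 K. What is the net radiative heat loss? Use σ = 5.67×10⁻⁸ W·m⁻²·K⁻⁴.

Q ≈ 1.13×10^6 W

A = 4πr² = 4π × (0.337)² = 1.43 m².
Q = σA(T⁴ − T_s⁴). T⁴ − T_s⁴ = (2309)⁴ − (1952)⁴ = 2.84×10^13 − 1.45×10^13 = 1.39×10^13 K⁴.
Q = 5.67×10⁻⁸ × 1.43 × 1.39×10^13 = 1.13×10^6 W.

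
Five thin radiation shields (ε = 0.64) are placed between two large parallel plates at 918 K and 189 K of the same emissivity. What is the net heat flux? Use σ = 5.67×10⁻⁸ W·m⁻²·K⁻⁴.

Each of the 6 gaps contributes resistance (2/ε − 1) = 2/0.64 − 1 = 2.125; total = 12.75.
q = σ(T₁⁴ − T₂⁴) / 12.75 = 5.67×10⁻⁸ × 7.09×10^11 / 12.75 = 3150 W/m².

q ≈ 3150 W/m²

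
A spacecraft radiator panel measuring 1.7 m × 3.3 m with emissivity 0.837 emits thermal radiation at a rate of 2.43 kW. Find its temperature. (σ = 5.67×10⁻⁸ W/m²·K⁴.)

A = 1.7 × 3.3 = 5.61 m².
From P = εσAT⁴, T = (P / εσA)^(1/4) = (2430 / (0.837 × 5.67×10⁻⁸ × 5.61))^(1/4).
T = (9.13×10^9)^(1/4) = 309 K.

T ≈ 309 K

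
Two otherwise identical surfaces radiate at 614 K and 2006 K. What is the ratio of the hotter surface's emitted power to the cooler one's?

P ∝ T⁴, so the ratio is (2006/614)⁴ = (3.267)⁴ = 114.

ratio ≈ 114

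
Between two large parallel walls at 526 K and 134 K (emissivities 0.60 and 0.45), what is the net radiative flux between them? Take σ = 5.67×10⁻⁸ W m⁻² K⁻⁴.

q ≈ 1500 W/m²

For two large parallel gray plates, q = σ(T₁⁴ − T₂⁴) / (1/ε₁ + 1/ε₂ − 1).
1/ε₁ + 1/ε₂ − 1 = 1/0.60 + 1/0.45 − 1 = 2.889.
T₁⁴ − T₂⁴ = 7.65×10^10 − 3.22×10^8 = 7.62×10^10 K⁴.
q = 5.67×10⁻⁸ × 7.62×10^10 / 2.889 = 1500 W/m².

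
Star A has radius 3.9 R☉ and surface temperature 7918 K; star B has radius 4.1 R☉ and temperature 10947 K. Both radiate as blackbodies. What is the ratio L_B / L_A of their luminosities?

L = 4πR²σT⁴ ∝ R²T⁴, so L_B/L_A = (4.1/3.9)² × (10947/7918)⁴ = 1.11 × 3.65 = 4.04.

L_B/L_A ≈ 4.04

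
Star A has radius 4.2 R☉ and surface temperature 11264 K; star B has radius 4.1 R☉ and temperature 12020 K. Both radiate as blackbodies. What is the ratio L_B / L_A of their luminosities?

L = 4πR²σT⁴ ∝ R²T⁴, so L_B/L_A = (4.1/4.2)² × (12020/11264)⁴ = 0.953 × 1.30 = 1.24.

L_B/L_A ≈ 1.24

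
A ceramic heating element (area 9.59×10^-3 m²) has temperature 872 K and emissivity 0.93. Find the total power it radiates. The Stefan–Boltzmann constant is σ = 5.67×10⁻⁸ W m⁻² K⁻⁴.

P ≈ 292 W

P = εσAT⁴ = 0.93 × 5.67×10⁻⁸ × 9.59×10^-3 × (872)⁴ = 0.93 × 5.67×10⁻⁸ × 9.59×10^-3 × 5.78×10^11.
P = 292 W.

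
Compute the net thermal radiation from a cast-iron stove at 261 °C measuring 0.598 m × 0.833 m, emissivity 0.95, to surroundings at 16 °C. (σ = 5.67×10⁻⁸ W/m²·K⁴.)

Q ≈ 1990 W

A = 0.598 × 0.833 = 0.498 m².
Convert: 261 °C = 534 K; 16 °C = 289 K.
Q = εσA(T⁴ − T_s⁴). T⁴ − T_s⁴ = (534)⁴ − (289)⁴ = 8.13×10^10 − 6.98×10^9 = 7.43×10^10 K⁴.
Q = 0.95 × 5.67×10⁻⁸ × 0.498 × 7.43×10^10 = 1990 W.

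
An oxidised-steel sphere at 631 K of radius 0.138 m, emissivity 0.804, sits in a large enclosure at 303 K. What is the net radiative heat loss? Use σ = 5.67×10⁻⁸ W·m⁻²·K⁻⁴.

Q ≈ 1640 W

A = 4πr² = 4π × (0.138)² = 0.239 m².
Q = εσA(T⁴ − T_s⁴). T⁴ − T_s⁴ = (631)⁴ − (303)⁴ = 1.59×10^11 − 8.43×10^9 = 1.50×10^11 K⁴.
Q = 0.804 × 5.67×10⁻⁸ × 0.239 × 1.50×10^11 = 1640 W.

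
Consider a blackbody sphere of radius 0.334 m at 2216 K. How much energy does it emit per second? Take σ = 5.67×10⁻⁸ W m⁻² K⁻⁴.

P ≈ 1.92×10^6 W

A = 4πr² = 4π × (0.334)² = 1.40 m².
P = σAT⁴ = 5.67×10⁻⁸ × 1.40 × (2216)⁴ = 5.67×10⁻⁸ × 1.40 × 2.41×10^13.
P = 1.92×10^6 W.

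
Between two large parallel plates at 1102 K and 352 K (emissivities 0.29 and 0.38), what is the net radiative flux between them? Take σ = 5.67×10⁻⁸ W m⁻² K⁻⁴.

q ≈ 16300 W/m²

For two large parallel gray plates, q = σ(T₁⁴ − T₂⁴) / (1/ε₁ + 1/ε₂ − 1).
1/ε₁ + 1/ε₂ − 1 = 1/0.29 + 1/0.38 − 1 = 5.080.
T₁⁴ − T₂⁴ = 1.47×10^12 − 1.54×10^10 = 1.46×10^12 K⁴.
q = 5.67×10⁻⁸ × 1.46×10^12 / 5.080 = 16300 W/m².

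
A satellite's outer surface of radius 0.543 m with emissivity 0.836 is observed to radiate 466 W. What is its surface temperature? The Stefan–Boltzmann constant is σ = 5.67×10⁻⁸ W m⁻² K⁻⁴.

A = 4πr² = 4π × (0.543)² = 3.71 m².
From P = εσAT⁴, T = (P / εσA)^(1/4) = (466 / (0.836 × 5.67×10⁻⁸ × 3.71))^(1/4).
T = (2.65×10^9)^(1/4) = 227 K.

T ≈ 227 K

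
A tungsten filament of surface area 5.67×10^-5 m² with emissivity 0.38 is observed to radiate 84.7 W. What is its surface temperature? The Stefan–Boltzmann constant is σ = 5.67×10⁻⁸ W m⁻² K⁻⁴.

From P = εσAT⁴, T = (P / εσA)^(1/4) = (84.7 / (0.38 × 5.67×10⁻⁸ × 5.67×10^-5))^(1/4).
T = (6.93×10^13)^(1/4) = 2890 K.

T ≈ 2890 K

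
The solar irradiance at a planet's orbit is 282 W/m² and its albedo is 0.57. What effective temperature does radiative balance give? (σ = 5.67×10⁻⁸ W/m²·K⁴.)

Power absorbed = (1−a)S·πR²; power emitted = 4πR²σT⁴. Equating and cancelling πR²:
T = ((1−a)S / 4σ)^(1/4) = (121 / (4 × 5.67×10⁻⁸))^(1/4) = (5.35×10^8)^(1/4).
T = 152 K.

T ≈ 152 K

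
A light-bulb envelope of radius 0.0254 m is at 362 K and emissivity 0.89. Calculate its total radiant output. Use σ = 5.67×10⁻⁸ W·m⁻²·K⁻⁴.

P ≈ 7.03 W

A = 4πr² = 4π × (0.0254)² = 8.11×10^-3 m².
P = εσAT⁴ = 0.89 × 5.67×10⁻⁸ × 8.11×10^-3 × (362)⁴ = 0.89 × 5.67×10⁻⁸ × 8.11×10^-3 × 1.72×10^10.
P = 7.03 W.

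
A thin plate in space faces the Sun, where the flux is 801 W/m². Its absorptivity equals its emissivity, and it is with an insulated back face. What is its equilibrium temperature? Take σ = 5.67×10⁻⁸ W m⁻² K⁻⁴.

T ≈ 345 K

Absorbed flux αS = emitted flux εσT⁴ (one radiating face); with α = ε, T = (S/σ)^(1/4).
T = (801 / 5.67×10⁻⁸)^(1/4) = (1.41×10^10)^(1/4).
T = 345 K.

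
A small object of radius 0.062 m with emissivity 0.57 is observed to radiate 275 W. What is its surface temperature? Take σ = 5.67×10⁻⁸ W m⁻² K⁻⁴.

A = 4πr² = 4π × (0.062)² = 0.0483 m².
From P = εσAT⁴, T = (P / εσA)^(1/4) = (275 / (0.57 × 5.67×10⁻⁸ × 0.0483))^(1/4).
T = (1.76×10^11)^(1/4) = 648 K.

T ≈ 648 K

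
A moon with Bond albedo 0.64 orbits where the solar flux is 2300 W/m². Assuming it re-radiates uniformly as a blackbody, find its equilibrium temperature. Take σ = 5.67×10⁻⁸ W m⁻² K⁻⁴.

T ≈ 246 K

Power absorbed = (1−a)S·πR²; power emitted = 4πR²σT⁴. Equating and cancelling πR²:
T = ((1−a)S / 4σ)^(1/4) = (828 / (4 × 5.67×10⁻⁸))^(1/4) = (3.65×10^9)^(1/4).
T = 246 K.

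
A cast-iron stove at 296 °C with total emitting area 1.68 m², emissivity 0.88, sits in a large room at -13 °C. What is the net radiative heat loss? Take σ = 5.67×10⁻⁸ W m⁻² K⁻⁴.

Q ≈ 8400 W

Convert: 296 °C = 569 K; -13 °C = 260 K.
Q = εσA(T⁴ − T_s⁴). T⁴ − T_s⁴ = (569)⁴ − (260)⁴ = 1.05×10^11 − 4.57×10^9 = 1.00×10^11 K⁴.
Q = 0.88 × 5.67×10⁻⁸ × 1.68 × 1.00×10^11 = 8400 W.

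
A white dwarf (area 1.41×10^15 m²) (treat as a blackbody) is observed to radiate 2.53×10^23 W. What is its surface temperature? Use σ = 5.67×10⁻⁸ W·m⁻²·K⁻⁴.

T ≈ 7500 K

From P = σAT⁴, T = (P / σA)^(1/4) = (2.53×10^23 / (5.67×10⁻⁸ × 1.41×10^15))^(1/4).
T = (3.16×10^15)^(1/4) = 7500 K.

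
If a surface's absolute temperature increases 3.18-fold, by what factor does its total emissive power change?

factor ≈ 102

P ∝ T⁴, so the power scales as (3.18)⁴ = 102.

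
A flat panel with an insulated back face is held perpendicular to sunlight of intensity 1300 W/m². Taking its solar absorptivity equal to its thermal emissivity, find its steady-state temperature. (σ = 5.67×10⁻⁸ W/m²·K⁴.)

T ≈ 389 K

Absorbed flux αS = emitted flux εσT⁴ (one radiating face); with α = ε, T = (S/σ)^(1/4).
T = (1300 / 5.67×10⁻⁸)^(1/4) = (2.29×10^10)^(1/4).
T = 389 K.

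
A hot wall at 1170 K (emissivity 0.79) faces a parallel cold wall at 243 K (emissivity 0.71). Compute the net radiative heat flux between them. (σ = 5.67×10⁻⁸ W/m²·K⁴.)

For two large parallel gray plates, q = σ(T₁⁴ − T₂⁴) / (1/ε₁ + 1/ε₂ − 1).
1/ε₁ + 1/ε₂ − 1 = 1/0.79 + 1/0.71 − 1 = 1.674.
T₁⁴ − T₂⁴ = 1.87×10^12 − 3.49×10^9 = 1.87×10^12 K⁴.
q = 5.67×10⁻⁸ × 1.87×10^12 / 1.674 = 63300 W/m².

q ≈ 63300 W/m²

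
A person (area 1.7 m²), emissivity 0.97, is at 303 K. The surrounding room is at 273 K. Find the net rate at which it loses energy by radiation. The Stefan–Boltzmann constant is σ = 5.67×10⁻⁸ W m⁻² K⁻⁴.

Q ≈ 269 W

Q = εσA(T⁴ − T_s⁴). T⁴ − T_s⁴ = (303)⁴ − (273)⁴ = 8.43×10^9 − 5.55×10^9 = 2.87×10^9 K⁴.
Q = 0.97 × 5.67×10⁻⁸ × 1.70 × 2.87×10^9 = 269 W.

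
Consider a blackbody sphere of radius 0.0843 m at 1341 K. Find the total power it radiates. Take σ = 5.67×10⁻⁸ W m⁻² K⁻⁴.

P ≈ 16400 W

A = 4πr² = 4π × (0.0843)² = 0.0893 m².
P = σAT⁴ = 5.67×10⁻⁸ × 0.0893 × (1341)⁴ = 5.67×10⁻⁸ × 0.0893 × 3.23×10^12.
P = 16400 W.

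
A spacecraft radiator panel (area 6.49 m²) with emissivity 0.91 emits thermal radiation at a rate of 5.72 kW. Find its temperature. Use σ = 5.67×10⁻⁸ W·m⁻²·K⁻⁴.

T ≈ 362 K

From P = εσAT⁴, T = (P / εσA)^(1/4) = (5720 / (0.91 × 5.67×10⁻⁸ × 6.49))^(1/4).
T = (1.71×10^10)^(1/4) = 362 K.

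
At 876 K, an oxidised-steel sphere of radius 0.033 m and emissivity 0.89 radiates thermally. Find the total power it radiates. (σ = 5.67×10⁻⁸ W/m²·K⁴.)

P ≈ 407 W

A = 4πr² = 4π × (0.033)² = 0.0137 m².
P = εσAT⁴ = 0.89 × 5.67×10⁻⁸ × 0.0137 × (876)⁴ = 0.89 × 5.67×10⁻⁸ × 0.0137 × 5.89×10^11.
P = 407 W.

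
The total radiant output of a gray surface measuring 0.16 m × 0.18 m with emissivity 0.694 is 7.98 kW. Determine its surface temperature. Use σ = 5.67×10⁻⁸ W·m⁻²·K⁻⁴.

A = 0.16 × 0.18 = 0.0288 m².
From P = εσAT⁴, T = (P / εσA)^(1/4) = (7980 / (0.694 × 5.67×10⁻⁸ × 0.0288))^(1/4).
T = (7.04×10^12)^(1/4) = 1630 K.

T ≈ 1630 K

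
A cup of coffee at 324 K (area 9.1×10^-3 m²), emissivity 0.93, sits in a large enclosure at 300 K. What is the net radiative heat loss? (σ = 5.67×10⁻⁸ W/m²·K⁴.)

Q ≈ 1.40 W

Q = εσA(T⁴ − T_s⁴). T⁴ − T_s⁴ = (324)⁴ − (300)⁴ = 1.10×10^10 − 8.10×10^9 = 2.92×10^9 K⁴.
Q = 0.93 × 5.67×10⁻⁸ × 9.10×10^-3 × 2.92×10^9 = 1.40 W.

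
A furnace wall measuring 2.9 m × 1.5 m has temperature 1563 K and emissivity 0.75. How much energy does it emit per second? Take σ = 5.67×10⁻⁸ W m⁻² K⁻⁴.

A = 2.9 × 1.5 = 4.35 m².
Stefan–Boltzmann: P = εσAT⁴ = 0.75 × 5.67×10⁻⁸ × 4.35 × (1563)⁴ = 0.75 × 5.67×10⁻⁸ × 4.35 × 5.97×10^12.
P = 1.10×10^6 W.

P ≈ 1.10×10^6 W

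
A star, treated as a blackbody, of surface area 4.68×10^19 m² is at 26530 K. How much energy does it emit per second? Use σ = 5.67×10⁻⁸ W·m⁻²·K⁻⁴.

P ≈ 1.31×10^30 W

P = σAT⁴ = 5.67×10⁻⁸ × 4.68×10^19 × (26530)⁴ = 5.67×10⁻⁸ × 4.68×10^19 × 4.95×10^17.
P = 1.31×10^30 W.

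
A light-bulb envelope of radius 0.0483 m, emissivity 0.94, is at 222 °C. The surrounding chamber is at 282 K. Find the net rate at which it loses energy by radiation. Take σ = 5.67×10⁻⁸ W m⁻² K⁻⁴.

A = 4πr² = 4π × (0.0483)² = 0.0293 m².
Convert: 222 °C = 495 K.
Q = εσA(T⁴ − T_s⁴). T⁴ − T_s⁴ = (495)⁴ − (282)⁴ = 6.00×10^10 − 6.32×10^9 = 5.37×10^10 K⁴.
Q = 0.94 × 5.67×10⁻⁸ × 0.0293 × 5.37×10^10 = 83.9 W.

Q ≈ 83.9 W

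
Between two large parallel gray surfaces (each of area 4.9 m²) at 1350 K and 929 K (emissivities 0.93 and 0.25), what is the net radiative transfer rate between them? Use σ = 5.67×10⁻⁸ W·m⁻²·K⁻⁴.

Q ≈ 1.76×10^5 W

For two large parallel gray plates, q = σ(T₁⁴ − T₂⁴) / (1/ε₁ + 1/ε₂ − 1).
1/ε₁ + 1/ε₂ − 1 = 1/0.93 + 1/0.25 − 1 = 4.075.
T₁⁴ − T₂⁴ = 3.32×10^12 − 7.45×10^11 = 2.58×10^12 K⁴.
q = 5.67×10⁻⁸ × 2.58×10^12 / 4.075 = 35800 W/m².
Q = q·A = 35800 × 4.9 = 1.76×10^5 W.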